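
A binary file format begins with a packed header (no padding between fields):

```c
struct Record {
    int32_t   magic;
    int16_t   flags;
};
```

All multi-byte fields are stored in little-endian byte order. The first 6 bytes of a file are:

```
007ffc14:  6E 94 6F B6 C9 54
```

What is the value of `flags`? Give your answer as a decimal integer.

21705

`flags` follows `magic` (4 bytes), so it starts at byte offset 4 and occupies 2 bytes.
Bytes at offsets 4..5: C9 54.
Little-endian: lowest address holds the least-significant byte.
Reassemble most-significant byte first: 54 C9 → 0x54C9.
0x54C9 = 21705.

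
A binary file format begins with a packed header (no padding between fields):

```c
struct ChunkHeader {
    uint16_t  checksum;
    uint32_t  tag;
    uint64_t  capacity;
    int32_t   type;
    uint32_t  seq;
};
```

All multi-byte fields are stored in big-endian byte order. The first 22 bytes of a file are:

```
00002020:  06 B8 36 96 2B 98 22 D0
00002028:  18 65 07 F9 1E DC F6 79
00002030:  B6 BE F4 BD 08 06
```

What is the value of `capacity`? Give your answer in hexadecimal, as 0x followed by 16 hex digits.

`capacity` follows `checksum` (2 B), `tag` (4 B), so it starts at offset 2 + 4 = 6 and occupies 8 bytes.
Bytes at offsets 6..13: 22 D0 18 65 07 F9 1E DC.
Big-endian stores the most-significant byte at the lowest address.
The bytes are already most-significant first: 0x22D0186507F91EDC.

0x22D0186507F91EDC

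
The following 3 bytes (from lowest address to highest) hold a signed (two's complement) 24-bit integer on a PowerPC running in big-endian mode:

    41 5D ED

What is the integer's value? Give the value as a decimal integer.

In big-endian order the high byte comes first in memory.
The bytes are already most-significant first: 0x415DED.
0x415DED = 4283885.

4283885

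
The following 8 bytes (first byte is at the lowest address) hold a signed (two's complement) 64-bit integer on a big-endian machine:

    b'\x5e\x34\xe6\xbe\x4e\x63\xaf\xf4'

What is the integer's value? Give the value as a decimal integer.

6788304243387510772

Big-endian stores the most-significant byte at the lowest address.
The bytes are already most-significant first: 0x5E34E6BE4E63AFF4.
0x5E34E6BE4E63AFF4 = 6788304243387510772.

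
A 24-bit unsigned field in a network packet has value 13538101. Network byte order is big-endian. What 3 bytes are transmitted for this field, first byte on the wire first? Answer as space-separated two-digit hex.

CE 93 35

13538101 in hexadecimal, padded to 24 bits, is 0xCE9335.
Split into bytes (most-significant first): CE 93 35.
Big-endian: lowest address holds the most-significant byte.
So the memory order matches the most-significant-first order: CE 93 35.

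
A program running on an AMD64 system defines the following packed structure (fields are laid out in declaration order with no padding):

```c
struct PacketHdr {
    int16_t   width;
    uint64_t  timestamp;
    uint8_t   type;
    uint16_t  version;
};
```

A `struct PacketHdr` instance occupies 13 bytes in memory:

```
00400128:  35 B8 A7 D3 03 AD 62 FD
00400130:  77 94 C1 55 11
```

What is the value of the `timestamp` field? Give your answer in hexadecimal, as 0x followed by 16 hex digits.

`timestamp` follows `width` (2 bytes), so it starts at byte offset 2 and occupies 8 bytes.
Bytes at offsets 2..9: A7 D3 03 AD 62 FD 77 94.
In little-endian order the low byte comes first in memory.
Reassemble most-significant byte first: 94 77 FD 62 AD 03 D3 A7 → 0x9477FD62AD03D3A7.

0x9477FD62AD03D3A7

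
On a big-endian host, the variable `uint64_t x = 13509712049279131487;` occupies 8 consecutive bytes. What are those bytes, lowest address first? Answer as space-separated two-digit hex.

13509712049279131487 in hexadecimal, padded to 64 bits, is 0xBB7C23880318DF5F.
Split into bytes (most-significant first): BB 7C 23 88 03 18 DF 5F.
In big-endian order the high byte comes first in memory.
So the memory order matches the most-significant-first order: BB 7C 23 88 03 18 DF 5F.

BB 7C 23 88 03 18 DF 5F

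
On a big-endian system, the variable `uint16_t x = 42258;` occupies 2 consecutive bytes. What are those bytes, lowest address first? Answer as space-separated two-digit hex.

42258 in hexadecimal, padded to 16 bits, is 0xA512.
Split into bytes (most-significant first): A5 12.
Big-endian: lowest address holds the most-significant byte.
So the memory order matches the most-significant-first order: A5 12.

A5 12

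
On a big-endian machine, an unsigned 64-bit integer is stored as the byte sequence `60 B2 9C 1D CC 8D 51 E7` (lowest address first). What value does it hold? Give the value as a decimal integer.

Big-endian stores the most-significant byte at the lowest address.
The bytes are already most-significant first: 0x60B29C1DCC8D51E7.
0x60B29C1DCC8D51E7 = 6967803225295376871.

6967803225295376871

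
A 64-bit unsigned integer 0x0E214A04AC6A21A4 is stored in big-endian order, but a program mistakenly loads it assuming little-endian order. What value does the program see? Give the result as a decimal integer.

Stored big-endian, the bytes at ascending addresses are 0E 21 4A 04 AC 6A 21 A4.
Read back as little-endian, the first byte is least significant, giving 0xA4216AAC044A210E.
0xA4216AAC044A210E = 11826851383490519310.

11826851383490519310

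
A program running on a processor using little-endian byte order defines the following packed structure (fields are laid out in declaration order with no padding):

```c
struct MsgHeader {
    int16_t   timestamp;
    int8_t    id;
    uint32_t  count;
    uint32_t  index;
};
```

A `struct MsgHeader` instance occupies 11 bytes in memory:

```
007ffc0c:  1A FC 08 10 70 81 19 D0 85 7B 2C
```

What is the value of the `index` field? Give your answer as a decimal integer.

746292688

`index` follows `timestamp` (2 B), `id` (1 B), `count` (4 B), so it starts at offset 2 + 1 + 4 = 7 and occupies 4 bytes.
Bytes at offsets 7..10: D0 85 7B 2C.
Little-endian stores the least-significant byte at the lowest address.
Reassemble most-significant byte first: 2C 7B 85 D0 → 0x2C7B85D0.
0x2C7B85D0 = 746292688.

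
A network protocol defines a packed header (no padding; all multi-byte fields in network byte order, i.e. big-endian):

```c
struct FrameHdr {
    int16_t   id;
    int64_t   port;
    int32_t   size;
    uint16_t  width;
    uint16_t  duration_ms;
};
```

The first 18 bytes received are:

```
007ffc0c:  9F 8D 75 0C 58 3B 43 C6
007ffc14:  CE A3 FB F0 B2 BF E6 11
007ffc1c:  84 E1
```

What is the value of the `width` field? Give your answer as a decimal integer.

58897

`width` follows `id` (2 B), `port` (8 B), `size` (4 B), so it starts at offset 2 + 8 + 4 = 14 and occupies 2 bytes.
Bytes at offsets 14..15: E6 11.
Big-endian stores the most-significant byte at the lowest address.
The bytes are already most-significant first: 0xE611.
0xE611 = 58897.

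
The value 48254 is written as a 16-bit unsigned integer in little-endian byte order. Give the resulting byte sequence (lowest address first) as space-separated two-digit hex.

48254 in hexadecimal, padded to 16 bits, is 0xBC7E.
Split into bytes (most-significant first): BC 7E.
Little-endian stores the least-significant byte at the lowest address.
So at ascending addresses the bytes are 7E BC.

7E BC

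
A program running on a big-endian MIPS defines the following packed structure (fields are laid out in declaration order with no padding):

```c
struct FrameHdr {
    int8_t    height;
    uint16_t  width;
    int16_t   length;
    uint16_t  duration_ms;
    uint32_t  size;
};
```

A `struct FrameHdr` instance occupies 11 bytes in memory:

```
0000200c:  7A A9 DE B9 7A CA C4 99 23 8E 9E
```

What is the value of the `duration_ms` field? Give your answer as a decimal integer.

`duration_ms` follows `height` (1 B), `width` (2 B), `length` (2 B), so it starts at offset 1 + 2 + 2 = 5 and occupies 2 bytes.
Bytes at offsets 5..6: CA C4.
In big-endian order the high byte comes first in memory.
The bytes are already most-significant first: 0xCAC4.
0xCAC4 = 51908.

51908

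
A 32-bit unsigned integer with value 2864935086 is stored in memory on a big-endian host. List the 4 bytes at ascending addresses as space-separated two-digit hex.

AA C3 70 AE

2864935086 in hexadecimal, padded to 32 bits, is 0xAAC370AE.
Split into bytes (most-significant first): AA C3 70 AE.
Big-endian stores the most-significant byte at the lowest address.
So the memory order matches the most-significant-first order: AA C3 70 AE.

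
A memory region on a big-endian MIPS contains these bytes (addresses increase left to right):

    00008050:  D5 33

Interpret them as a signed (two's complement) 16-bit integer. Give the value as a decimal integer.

-10957

Big-endian stores the most-significant byte at the lowest address.
The bytes are already most-significant first: 0xD533.
Top bit is set, so as a signed 16-bit value this is 0xD533 − 2^16 = -10957.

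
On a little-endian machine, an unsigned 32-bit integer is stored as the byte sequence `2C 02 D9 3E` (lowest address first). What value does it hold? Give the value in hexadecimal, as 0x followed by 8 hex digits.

0x3ED9022C

Little-endian: lowest address holds the least-significant byte.
Reassemble most-significant byte first: 3E D9 02 2C → 0x3ED9022C.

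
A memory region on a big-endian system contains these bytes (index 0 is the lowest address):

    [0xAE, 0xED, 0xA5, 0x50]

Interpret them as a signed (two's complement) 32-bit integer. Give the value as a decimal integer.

-1360157360

In big-endian order the high byte comes first in memory.
The bytes are already most-significant first: 0xAEEDA550.
Top bit is set, so as a signed 32-bit value this is 0xAEEDA550 − 2^32 = -1360157360.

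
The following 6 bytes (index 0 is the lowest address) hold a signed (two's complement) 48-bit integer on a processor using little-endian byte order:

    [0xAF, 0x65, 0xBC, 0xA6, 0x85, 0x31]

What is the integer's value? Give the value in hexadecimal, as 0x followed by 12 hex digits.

Little-endian stores the least-significant byte at the lowest address.
Reassemble most-significant byte first: 31 85 A6 BC 65 AF → 0x3185A6BC65AF.

0x3185A6BC65AF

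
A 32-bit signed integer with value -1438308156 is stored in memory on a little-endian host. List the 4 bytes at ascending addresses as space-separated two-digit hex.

C4 28 45 AA

Two's complement of -1438308156 in 32 bits: 1438308156 = 0x55BAD73C; invert → 0xAA4528C3; add 1 → 0xAA4528C4.
Split into bytes (most-significant first): AA 45 28 C4.
Little-endian stores the least-significant byte at the lowest address.
So at ascending addresses the bytes are C4 28 45 AA.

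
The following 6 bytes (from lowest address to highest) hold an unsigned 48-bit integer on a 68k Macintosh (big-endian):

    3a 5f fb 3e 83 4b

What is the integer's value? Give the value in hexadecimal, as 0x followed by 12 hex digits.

In big-endian order the high byte comes first in memory.
The bytes are already most-significant first: 0x3A5FFB3E834B.

0x3A5FFB3E834B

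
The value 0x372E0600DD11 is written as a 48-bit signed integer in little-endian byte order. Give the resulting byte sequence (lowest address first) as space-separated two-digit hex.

Split into bytes (most-significant first): 37 2E 06 00 DD 11.
Little-endian: lowest address holds the least-significant byte.
So at ascending addresses the bytes are 11 DD 00 06 2E 37.

11 DD 00 06 2E 37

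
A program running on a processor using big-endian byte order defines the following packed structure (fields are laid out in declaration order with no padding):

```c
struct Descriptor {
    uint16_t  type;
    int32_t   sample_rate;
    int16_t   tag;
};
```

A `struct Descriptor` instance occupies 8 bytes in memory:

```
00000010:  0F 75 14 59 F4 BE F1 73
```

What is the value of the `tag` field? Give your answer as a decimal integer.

`tag` follows `type` (2 B), `sample_rate` (4 B), so it starts at offset 2 + 4 = 6 and occupies 2 bytes.
Bytes at offsets 6..7: F1 73.
Big-endian stores the most-significant byte at the lowest address.
The bytes are already most-significant first: 0xF173.
Top bit is set, so as a signed 16-bit value this is 0xF173 − 2^16 = -3725.

-3725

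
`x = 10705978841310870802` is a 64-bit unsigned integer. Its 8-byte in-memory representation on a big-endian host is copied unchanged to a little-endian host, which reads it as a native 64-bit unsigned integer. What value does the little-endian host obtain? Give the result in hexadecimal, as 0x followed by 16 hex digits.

0x12BD2E9108479394

10705978841310870802 in 64-bit hexadecimal is 0x94934708912EBD12.
Stored big-endian, the bytes at ascending addresses are 94 93 47 08 91 2E BD 12.
Read back as little-endian, the first byte is least significant, giving 0x12BD2E9108479394.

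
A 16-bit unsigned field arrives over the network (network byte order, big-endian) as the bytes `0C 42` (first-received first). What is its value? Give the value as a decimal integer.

Big-endian stores the most-significant byte at the lowest address.
The bytes are already most-significant first: 0x0C42.
0x0C42 = 3138.

3138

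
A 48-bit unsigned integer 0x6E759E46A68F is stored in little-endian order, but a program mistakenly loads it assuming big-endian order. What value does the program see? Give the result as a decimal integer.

157944312132974

Stored little-endian, the bytes at ascending addresses are 8F A6 46 9E 75 6E.
Read back as big-endian, the last byte is least significant, giving 0x8FA6469E756E.
0x8FA6469E756E = 157944312132974.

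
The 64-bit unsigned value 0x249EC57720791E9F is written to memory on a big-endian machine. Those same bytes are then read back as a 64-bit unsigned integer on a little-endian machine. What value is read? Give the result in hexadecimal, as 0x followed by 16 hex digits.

0x9F1E792077C59E24

Stored big-endian, the bytes at ascending addresses are 24 9E C5 77 20 79 1E 9F.
Read back as little-endian, the first byte is least significant, giving 0x9F1E792077C59E24.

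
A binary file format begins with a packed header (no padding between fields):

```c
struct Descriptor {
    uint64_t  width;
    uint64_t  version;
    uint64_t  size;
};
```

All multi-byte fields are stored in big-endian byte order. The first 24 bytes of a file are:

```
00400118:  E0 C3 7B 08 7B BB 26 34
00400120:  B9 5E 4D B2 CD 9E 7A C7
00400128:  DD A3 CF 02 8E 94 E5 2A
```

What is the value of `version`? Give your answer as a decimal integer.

13357198975176702663

`version` follows `width` (8 bytes), so it starts at byte offset 8 and occupies 8 bytes.
Bytes at offsets 8..15: B9 5E 4D B2 CD 9E 7A C7.
Big-endian: lowest address holds the most-significant byte.
The bytes are already most-significant first: 0xB95E4DB2CD9E7AC7.
0xB95E4DB2CD9E7AC7 = 13357198975176702663.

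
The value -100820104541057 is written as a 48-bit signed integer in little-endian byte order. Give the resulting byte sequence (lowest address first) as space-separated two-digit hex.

7F 8C 7B FD 4D A4

Two's complement of -100820104541057 in 48 bits: 100820104541057 = 0x5BB202847381; invert → 0xA44DFD7B8C7E; add 1 → 0xA44DFD7B8C7F.
Split into bytes (most-significant first): A4 4D FD 7B 8C 7F.
In little-endian order the low byte comes first in memory.
So at ascending addresses the bytes are 7F 8C 7B FD 4D A4.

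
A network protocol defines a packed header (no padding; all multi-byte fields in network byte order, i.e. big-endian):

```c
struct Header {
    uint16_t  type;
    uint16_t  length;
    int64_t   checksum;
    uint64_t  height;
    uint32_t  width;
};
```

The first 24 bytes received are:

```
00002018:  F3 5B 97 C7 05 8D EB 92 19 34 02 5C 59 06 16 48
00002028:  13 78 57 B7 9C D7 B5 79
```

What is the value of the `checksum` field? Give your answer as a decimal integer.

400234954626433628

`checksum` follows `type` (2 B), `length` (2 B), so it starts at offset 2 + 2 = 4 and occupies 8 bytes.
Bytes at offsets 4..11: 05 8D EB 92 19 34 02 5C.
Big-endian stores the most-significant byte at the lowest address.
The bytes are already most-significant first: 0x058DEB921934025C.
0x058DEB921934025C = 400234954626433628.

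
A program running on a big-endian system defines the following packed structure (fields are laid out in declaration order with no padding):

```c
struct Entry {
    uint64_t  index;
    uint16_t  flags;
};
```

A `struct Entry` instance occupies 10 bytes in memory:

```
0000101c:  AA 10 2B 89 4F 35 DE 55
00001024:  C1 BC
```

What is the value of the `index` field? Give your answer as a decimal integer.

`index` is the first field, at byte offset 0, occupying 8 bytes.
Bytes at offsets 0..7: AA 10 2B 89 4F 35 DE 55.
In big-endian order the high byte comes first in memory.
The bytes are already most-significant first: 0xAA102B894F35DE55.
0xAA102B894F35DE55 = 12254342454814563925.

12254342454814563925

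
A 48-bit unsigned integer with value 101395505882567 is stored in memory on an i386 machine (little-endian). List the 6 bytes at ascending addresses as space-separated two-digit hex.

101395505882567 in hexadecimal, padded to 48 bits, is 0x5C37FB1C25C7.
Split into bytes (most-significant first): 5C 37 FB 1C 25 C7.
Little-endian: lowest address holds the least-significant byte.
So at ascending addresses the bytes are C7 25 1C FB 37 5C.

C7 25 1C FB 37 5C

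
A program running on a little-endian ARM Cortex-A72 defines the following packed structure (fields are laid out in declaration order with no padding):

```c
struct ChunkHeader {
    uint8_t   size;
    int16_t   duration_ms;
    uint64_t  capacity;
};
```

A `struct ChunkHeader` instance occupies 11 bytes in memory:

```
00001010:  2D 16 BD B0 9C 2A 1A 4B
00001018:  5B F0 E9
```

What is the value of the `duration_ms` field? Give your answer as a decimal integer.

`duration_ms` follows `size` (1 byte), so it starts at byte offset 1 and occupies 2 bytes.
Bytes at offsets 1..2: 16 BD.
In little-endian order the low byte comes first in memory.
Reassemble most-significant byte first: BD 16 → 0xBD16.
Top bit is set, so as a signed 16-bit value this is 0xBD16 − 2^16 = -17130.

-17130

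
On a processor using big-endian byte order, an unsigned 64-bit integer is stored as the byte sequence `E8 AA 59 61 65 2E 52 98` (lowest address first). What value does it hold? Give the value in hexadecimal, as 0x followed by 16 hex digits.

0xE8AA5961652E5298

In big-endian order the high byte comes first in memory.
The bytes are already most-significant first: 0xE8AA5961652E5298.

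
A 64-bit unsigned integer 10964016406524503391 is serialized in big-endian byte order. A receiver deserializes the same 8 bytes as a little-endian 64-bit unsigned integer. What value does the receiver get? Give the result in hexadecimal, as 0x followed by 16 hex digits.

10964016406524503391 in 64-bit hexadecimal is 0x982802D4F672A55F.
Stored big-endian, the bytes at ascending addresses are 98 28 02 D4 F6 72 A5 5F.
Read back as little-endian, the first byte is least significant, giving 0x5FA572F6D4022898.

0x5FA572F6D4022898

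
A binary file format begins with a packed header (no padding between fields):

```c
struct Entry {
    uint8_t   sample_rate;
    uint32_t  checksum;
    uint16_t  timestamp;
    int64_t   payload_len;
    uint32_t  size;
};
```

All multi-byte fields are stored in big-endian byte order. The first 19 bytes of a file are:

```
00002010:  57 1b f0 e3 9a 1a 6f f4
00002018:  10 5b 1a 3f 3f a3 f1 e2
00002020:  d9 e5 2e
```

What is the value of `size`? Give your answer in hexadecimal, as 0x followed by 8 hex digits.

`size` follows `sample_rate` (1 B), `checksum` (4 B), `timestamp` (2 B), `payload_len` (8 B), so it starts at offset 1 + 4 + 2 + 8 = 15 and occupies 4 bytes.
Bytes at offsets 15..18: E2 D9 E5 2E.
Big-endian: lowest address holds the most-significant byte.
The bytes are already most-significant first: 0xE2D9E52E.

0xE2D9E52E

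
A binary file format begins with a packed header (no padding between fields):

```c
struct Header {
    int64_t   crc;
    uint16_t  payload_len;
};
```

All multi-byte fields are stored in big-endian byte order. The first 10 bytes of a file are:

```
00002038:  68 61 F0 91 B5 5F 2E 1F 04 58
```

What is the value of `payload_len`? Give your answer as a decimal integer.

1112

`payload_len` follows `crc` (8 bytes), so it starts at byte offset 8 and occupies 2 bytes.
Bytes at offsets 8..9: 04 58.
Big-endian: lowest address holds the most-significant byte.
The bytes are already most-significant first: 0x0458.
0x0458 = 1112.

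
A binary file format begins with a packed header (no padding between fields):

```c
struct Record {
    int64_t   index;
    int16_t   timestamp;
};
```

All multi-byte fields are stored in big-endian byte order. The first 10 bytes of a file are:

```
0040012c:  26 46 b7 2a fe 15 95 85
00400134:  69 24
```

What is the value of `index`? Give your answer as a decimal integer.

`index` is the first field, at byte offset 0, occupying 8 bytes.
Bytes at offsets 0..7: 26 46 B7 2A FE 15 95 85.
Big-endian: lowest address holds the most-significant byte.
The bytes are already most-significant first: 0x2646B72AFE159585.
0x2646B72AFE159585 = 2758093217090344325.

2758093217090344325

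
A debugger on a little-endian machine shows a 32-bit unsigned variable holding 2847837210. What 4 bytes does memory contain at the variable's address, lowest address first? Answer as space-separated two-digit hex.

2847837210 in hexadecimal, padded to 32 bits, is 0xA9BE8C1A.
Split into bytes (most-significant first): A9 BE 8C 1A.
In little-endian order the low byte comes first in memory.
So at ascending addresses the bytes are 1A 8C BE A9.

1A 8C BE A9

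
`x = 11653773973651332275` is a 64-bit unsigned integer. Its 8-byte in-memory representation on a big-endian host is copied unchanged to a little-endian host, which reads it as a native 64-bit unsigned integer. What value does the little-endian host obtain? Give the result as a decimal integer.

11653773973651332275 in 64-bit hexadecimal is 0xA1BA85AF482E1CB3.
Stored big-endian, the bytes at ascending addresses are A1 BA 85 AF 48 2E 1C B3.
Read back as little-endian, the first byte is least significant, giving 0xB31C2E48AF85BAA1.
0xB31C2E48AF85BAA1 = 12906241521854298785.

12906241521854298785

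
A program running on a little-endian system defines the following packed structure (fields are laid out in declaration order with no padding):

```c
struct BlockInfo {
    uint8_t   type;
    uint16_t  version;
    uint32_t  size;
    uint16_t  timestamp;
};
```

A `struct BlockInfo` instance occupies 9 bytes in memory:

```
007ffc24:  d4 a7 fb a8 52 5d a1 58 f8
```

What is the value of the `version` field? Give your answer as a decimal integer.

64423

`version` follows `type` (1 byte), so it starts at byte offset 1 and occupies 2 bytes.
Bytes at offsets 1..2: A7 FB.
Little-endian: lowest address holds the least-significant byte.
Reassemble most-significant byte first: FB A7 → 0xFBA7.
0xFBA7 = 64423.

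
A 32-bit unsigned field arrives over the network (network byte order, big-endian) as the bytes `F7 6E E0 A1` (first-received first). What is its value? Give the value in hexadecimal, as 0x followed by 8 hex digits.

0xF76EE0A1

Big-endian stores the most-significant byte at the lowest address.
The bytes are already most-significant first: 0xF76EE0A1.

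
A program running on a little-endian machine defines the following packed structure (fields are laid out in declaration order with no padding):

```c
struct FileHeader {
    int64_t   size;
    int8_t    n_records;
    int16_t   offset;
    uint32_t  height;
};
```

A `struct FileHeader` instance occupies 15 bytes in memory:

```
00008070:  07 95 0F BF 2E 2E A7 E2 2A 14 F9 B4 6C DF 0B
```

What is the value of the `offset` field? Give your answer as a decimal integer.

`offset` follows `size` (8 B), `n_records` (1 B), so it starts at offset 8 + 1 = 9 and occupies 2 bytes.
Bytes at offsets 9..10: 14 F9.
Little-endian stores the least-significant byte at the lowest address.
Reassemble most-significant byte first: F9 14 → 0xF914.
Top bit is set, so as a signed 16-bit value this is 0xF914 − 2^16 = -1772.

-1772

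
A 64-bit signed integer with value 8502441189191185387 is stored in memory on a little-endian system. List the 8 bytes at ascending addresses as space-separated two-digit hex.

8502441189191185387 in hexadecimal, padded to 64 bits, is 0x75FEBD36B563F3EB.
Split into bytes (most-significant first): 75 FE BD 36 B5 63 F3 EB.
Little-endian: lowest address holds the least-significant byte.
So at ascending addresses the bytes are EB F3 63 B5 36 BD FE 75.

EB F3 63 B5 36 BD FE 75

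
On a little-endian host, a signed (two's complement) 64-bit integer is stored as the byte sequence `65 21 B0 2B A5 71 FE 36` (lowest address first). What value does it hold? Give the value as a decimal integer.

3962729676349120869

Little-endian stores the least-significant byte at the lowest address.
Reassemble most-significant byte first: 36 FE 71 A5 2B B0 21 65 → 0x36FE71A52BB02165.
0x36FE71A52BB02165 = 3962729676349120869.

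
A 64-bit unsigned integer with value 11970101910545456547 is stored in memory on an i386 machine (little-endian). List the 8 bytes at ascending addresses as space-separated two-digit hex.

A3 5D 49 6F 44 58 1E A6

11970101910545456547 in hexadecimal, padded to 64 bits, is 0xA61E58446F495DA3.
Split into bytes (most-significant first): A6 1E 58 44 6F 49 5D A3.
Little-endian: lowest address holds the least-significant byte.
So at ascending addresses the bytes are A3 5D 49 6F 44 58 1E A6.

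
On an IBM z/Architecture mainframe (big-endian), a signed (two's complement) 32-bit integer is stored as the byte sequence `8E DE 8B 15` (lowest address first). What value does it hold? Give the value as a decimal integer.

-1898018027

Big-endian: lowest address holds the most-significant byte.
The bytes are already most-significant first: 0x8EDE8B15.
Top bit is set, so as a signed 32-bit value this is 0x8EDE8B15 − 2^32 = -1898018027.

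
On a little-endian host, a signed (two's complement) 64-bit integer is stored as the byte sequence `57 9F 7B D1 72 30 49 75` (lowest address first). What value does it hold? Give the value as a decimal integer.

Little-endian stores the least-significant byte at the lowest address.
Reassemble most-significant byte first: 75 49 30 72 D1 7B 9F 57 → 0x75493072D17B9F57.
0x75493072D17B9F57 = 8451339445436391255.

8451339445436391255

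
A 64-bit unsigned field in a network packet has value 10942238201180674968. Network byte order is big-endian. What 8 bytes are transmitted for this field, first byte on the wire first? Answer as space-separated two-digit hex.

97 DA A3 AB 65 15 5B 98

10942238201180674968 in hexadecimal, padded to 64 bits, is 0x97DAA3AB65155B98.
Split into bytes (most-significant first): 97 DA A3 AB 65 15 5B 98.
Big-endian: lowest address holds the most-significant byte.
So the memory order matches the most-significant-first order: 97 DA A3 AB 65 15 5B 98.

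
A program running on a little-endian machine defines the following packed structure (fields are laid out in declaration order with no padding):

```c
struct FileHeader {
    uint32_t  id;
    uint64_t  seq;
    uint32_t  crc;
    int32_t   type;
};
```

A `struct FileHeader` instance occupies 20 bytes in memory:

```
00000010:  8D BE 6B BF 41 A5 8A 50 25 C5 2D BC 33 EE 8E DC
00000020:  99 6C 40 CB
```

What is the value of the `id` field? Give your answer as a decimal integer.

`id` is the first field, at byte offset 0, occupying 4 bytes.
Bytes at offsets 0..3: 8D BE 6B BF.
In little-endian order the low byte comes first in memory.
Reassemble most-significant byte first: BF 6B BE 8D → 0xBF6BBE8D.
0xBF6BBE8D = 3211509389.

3211509389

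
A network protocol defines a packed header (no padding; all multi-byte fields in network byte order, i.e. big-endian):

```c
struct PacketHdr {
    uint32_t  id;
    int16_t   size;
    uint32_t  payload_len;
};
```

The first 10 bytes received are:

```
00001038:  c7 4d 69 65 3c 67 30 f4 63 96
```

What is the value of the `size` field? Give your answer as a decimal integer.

15463

`size` follows `id` (4 bytes), so it starts at byte offset 4 and occupies 2 bytes.
Bytes at offsets 4..5: 3C 67.
In big-endian order the high byte comes first in memory.
The bytes are already most-significant first: 0x3C67.
0x3C67 = 15463.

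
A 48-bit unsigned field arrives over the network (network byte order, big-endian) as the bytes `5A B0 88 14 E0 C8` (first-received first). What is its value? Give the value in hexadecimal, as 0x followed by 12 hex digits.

Big-endian: lowest address holds the most-significant byte.
The bytes are already most-significant first: 0x5AB08814E0C8.

0x5AB08814E0C8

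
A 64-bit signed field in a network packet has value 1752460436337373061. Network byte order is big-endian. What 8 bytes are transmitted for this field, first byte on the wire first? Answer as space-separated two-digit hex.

18 51 FD 7B 5E D0 AF 85

1752460436337373061 in hexadecimal, padded to 64 bits, is 0x1851FD7B5ED0AF85.
Split into bytes (most-significant first): 18 51 FD 7B 5E D0 AF 85.
Big-endian stores the most-significant byte at the lowest address.
So the memory order matches the most-significant-first order: 18 51 FD 7B 5E D0 AF 85.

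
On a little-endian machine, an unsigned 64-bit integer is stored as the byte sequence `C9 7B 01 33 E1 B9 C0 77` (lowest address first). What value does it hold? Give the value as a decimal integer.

In little-endian order the low byte comes first in memory.
Reassemble most-significant byte first: 77 C0 B9 E1 33 01 7B C9 → 0x77C0B9E133017BC9.
0x77C0B9E133017BC9 = 8629101262916385737.

8629101262916385737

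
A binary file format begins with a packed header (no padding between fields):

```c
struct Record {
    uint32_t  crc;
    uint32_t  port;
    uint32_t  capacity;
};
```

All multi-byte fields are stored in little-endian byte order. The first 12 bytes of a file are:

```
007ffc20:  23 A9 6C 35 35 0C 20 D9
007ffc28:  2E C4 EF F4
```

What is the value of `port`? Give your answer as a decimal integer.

`port` follows `crc` (4 bytes), so it starts at byte offset 4 and occupies 4 bytes.
Bytes at offsets 4..7: 35 0C 20 D9.
Little-endian stores the least-significant byte at the lowest address.
Reassemble most-significant byte first: D9 20 0C 35 → 0xD9200C35.
0xD9200C35 = 3642756149.

3642756149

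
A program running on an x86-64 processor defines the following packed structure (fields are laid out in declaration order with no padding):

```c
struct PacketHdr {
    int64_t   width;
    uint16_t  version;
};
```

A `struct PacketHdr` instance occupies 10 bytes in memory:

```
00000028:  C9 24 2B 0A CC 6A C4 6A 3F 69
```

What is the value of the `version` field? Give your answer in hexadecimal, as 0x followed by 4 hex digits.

0x693F

`version` follows `width` (8 bytes), so it starts at byte offset 8 and occupies 2 bytes.
Bytes at offsets 8..9: 3F 69.
Little-endian: lowest address holds the least-significant byte.
Reassemble most-significant byte first: 69 3F → 0x693F.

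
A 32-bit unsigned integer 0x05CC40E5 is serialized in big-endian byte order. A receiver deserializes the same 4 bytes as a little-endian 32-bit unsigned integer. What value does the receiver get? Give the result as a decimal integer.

Stored big-endian, the bytes at ascending addresses are 05 CC 40 E5.
Read back as little-endian, the first byte is least significant, giving 0xE540CC05.
0xE540CC05 = 3846228997.

3846228997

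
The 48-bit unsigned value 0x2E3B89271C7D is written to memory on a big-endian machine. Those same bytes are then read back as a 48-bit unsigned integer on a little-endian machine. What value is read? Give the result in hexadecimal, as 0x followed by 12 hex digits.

0x7D1C27893B2E

Stored big-endian, the bytes at ascending addresses are 2E 3B 89 27 1C 7D.
Read back as little-endian, the first byte is least significant, giving 0x7D1C27893B2E.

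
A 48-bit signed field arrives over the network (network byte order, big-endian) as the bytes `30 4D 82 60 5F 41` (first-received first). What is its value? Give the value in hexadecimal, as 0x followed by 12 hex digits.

0x304D82605F41

Big-endian: lowest address holds the most-significant byte.
The bytes are already most-significant first: 0x304D82605F41.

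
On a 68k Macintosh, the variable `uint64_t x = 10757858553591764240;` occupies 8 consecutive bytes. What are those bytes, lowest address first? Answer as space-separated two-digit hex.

10757858553591764240 in hexadecimal, padded to 64 bits, is 0x954B975B5EBC1510.
Split into bytes (most-significant first): 95 4B 97 5B 5E BC 15 10.
In big-endian order the high byte comes first in memory.
So the memory order matches the most-significant-first order: 95 4B 97 5B 5E BC 15 10.

95 4B 97 5B 5E BC 15 10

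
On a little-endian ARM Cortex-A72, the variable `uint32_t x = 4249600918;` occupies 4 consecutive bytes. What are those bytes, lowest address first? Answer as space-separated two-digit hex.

96 C3 4B FD

4249600918 in hexadecimal, padded to 32 bits, is 0xFD4BC396.
Split into bytes (most-significant first): FD 4B C3 96.
Little-endian: lowest address holds the least-significant byte.
So at ascending addresses the bytes are 96 C3 4B FD.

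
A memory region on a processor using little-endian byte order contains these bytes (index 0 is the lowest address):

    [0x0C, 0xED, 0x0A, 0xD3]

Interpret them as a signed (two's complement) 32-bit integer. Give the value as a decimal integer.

-754258676

Little-endian stores the least-significant byte at the lowest address.
Reassemble most-significant byte first: D3 0A ED 0C → 0xD30AED0C.
Top bit is set, so as a signed 32-bit value this is 0xD30AED0C − 2^32 = -754258676.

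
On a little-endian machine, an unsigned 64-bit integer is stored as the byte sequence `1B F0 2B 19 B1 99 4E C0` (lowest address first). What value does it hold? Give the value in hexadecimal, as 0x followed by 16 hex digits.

0xC04E99B1192BF01B

Little-endian stores the least-significant byte at the lowest address.
Reassemble most-significant byte first: C0 4E 99 B1 19 2B F0 1B → 0xC04E99B1192BF01B.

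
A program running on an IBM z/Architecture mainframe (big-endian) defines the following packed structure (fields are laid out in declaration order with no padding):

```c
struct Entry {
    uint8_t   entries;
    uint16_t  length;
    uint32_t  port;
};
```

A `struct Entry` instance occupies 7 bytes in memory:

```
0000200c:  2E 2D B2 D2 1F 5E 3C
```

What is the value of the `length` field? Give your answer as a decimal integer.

11698

`length` follows `entries` (1 byte), so it starts at byte offset 1 and occupies 2 bytes.
Bytes at offsets 1..2: 2D B2.
Big-endian: lowest address holds the most-significant byte.
The bytes are already most-significant first: 0x2DB2.
0x2DB2 = 11698.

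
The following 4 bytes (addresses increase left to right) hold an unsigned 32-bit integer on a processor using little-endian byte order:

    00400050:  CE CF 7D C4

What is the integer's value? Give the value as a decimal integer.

3296579534

Little-endian: lowest address holds the least-significant byte.
Reassemble most-significant byte first: C4 7D CF CE → 0xC47DCFCE.
0xC47DCFCE = 3296579534.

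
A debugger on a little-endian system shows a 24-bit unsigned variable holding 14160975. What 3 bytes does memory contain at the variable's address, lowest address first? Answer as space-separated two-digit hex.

4F 14 D8

14160975 in hexadecimal, padded to 24 bits, is 0xD8144F.
Split into bytes (most-significant first): D8 14 4F.
Little-endian stores the least-significant byte at the lowest address.
So at ascending addresses the bytes are 4F 14 D8.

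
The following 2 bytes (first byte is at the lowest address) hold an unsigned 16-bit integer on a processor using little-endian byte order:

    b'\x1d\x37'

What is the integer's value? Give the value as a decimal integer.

Little-endian stores the least-significant byte at the lowest address.
Reassemble most-significant byte first: 37 1D → 0x371D.
0x371D = 14109.

14109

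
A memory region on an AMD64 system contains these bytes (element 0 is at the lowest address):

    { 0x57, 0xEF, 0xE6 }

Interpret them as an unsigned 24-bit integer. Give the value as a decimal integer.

Little-endian stores the least-significant byte at the lowest address.
Reassemble most-significant byte first: E6 EF 57 → 0xE6EF57.
0xE6EF57 = 15134551.

15134551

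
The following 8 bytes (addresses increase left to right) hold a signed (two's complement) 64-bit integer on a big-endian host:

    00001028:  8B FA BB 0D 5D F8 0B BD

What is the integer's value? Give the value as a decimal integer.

-8360164092174398531

Big-endian: lowest address holds the most-significant byte.
The bytes are already most-significant first: 0x8BFABB0D5DF80BBD.
Top bit is set, so as a signed 64-bit value this is 0x8BFABB0D5DF80BBD − 2^64 = -8360164092174398531.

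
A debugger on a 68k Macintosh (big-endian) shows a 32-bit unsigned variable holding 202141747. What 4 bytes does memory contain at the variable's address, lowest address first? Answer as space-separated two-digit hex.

202141747 in hexadecimal, padded to 32 bits, is 0x0C0C7033.
Split into bytes (most-significant first): 0C 0C 70 33.
In big-endian order the high byte comes first in memory.
So the memory order matches the most-significant-first order: 0C 0C 70 33.

0C 0C 70 33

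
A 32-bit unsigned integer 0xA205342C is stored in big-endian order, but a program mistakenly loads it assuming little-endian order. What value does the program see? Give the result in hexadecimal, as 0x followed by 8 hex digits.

0x2C3405A2

Stored big-endian, the bytes at ascending addresses are A2 05 34 2C.
Read back as little-endian, the first byte is least significant, giving 0x2C3405A2.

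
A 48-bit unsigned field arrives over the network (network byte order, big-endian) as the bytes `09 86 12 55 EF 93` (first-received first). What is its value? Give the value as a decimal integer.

10471437889427

Big-endian stores the most-significant byte at the lowest address.
The bytes are already most-significant first: 0x09861255EF93.
0x09861255EF93 = 10471437889427.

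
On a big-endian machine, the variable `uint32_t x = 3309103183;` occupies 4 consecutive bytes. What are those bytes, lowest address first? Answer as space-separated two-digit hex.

C5 3C E8 4F

3309103183 in hexadecimal, padded to 32 bits, is 0xC53CE84F.
Split into bytes (most-significant first): C5 3C E8 4F.
Big-endian: lowest address holds the most-significant byte.
So the memory order matches the most-significant-first order: C5 3C E8 4F.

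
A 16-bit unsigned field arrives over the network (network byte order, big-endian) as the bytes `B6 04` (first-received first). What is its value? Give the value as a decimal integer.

In big-endian order the high byte comes first in memory.
The bytes are already most-significant first: 0xB604.
0xB604 = 46596.

46596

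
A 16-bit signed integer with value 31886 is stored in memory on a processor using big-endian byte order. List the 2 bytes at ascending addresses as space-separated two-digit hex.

31886 in hexadecimal, padded to 16 bits, is 0x7C8E.
Split into bytes (most-significant first): 7C 8E.
Big-endian stores the most-significant byte at the lowest address.
So the memory order matches the most-significant-first order: 7C 8E.

7C 8E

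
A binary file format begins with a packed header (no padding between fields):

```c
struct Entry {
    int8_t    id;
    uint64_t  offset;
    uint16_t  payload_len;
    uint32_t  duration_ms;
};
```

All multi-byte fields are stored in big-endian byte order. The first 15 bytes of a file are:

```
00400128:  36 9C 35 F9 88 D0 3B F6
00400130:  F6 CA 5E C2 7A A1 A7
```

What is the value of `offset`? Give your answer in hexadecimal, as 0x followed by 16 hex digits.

0x9C35F988D03BF6F6

`offset` follows `id` (1 byte), so it starts at byte offset 1 and occupies 8 bytes.
Bytes at offsets 1..8: 9C 35 F9 88 D0 3B F6 F6.
Big-endian: lowest address holds the most-significant byte.
The bytes are already most-significant first: 0x9C35F988D03BF6F6.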